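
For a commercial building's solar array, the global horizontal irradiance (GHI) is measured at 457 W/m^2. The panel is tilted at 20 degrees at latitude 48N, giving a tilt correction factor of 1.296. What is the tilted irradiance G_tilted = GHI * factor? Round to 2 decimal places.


Identify the given values:
  GHI = 457 W/m^2, tilt correction factor = 1.296
Apply the formula G_tilted = GHI * factor:
  G_tilted = 457 * 1.296
  G_tilted = 592.27 W/m^2

592.27


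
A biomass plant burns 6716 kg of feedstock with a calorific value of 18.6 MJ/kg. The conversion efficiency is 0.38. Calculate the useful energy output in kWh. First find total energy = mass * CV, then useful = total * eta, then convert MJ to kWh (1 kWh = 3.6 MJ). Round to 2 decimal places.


Total energy = mass * CV = 6716 * 18.6 = 124917.6 MJ
Useful energy = total * eta = 124917.6 * 0.38 = 47468.69 MJ
Convert to kWh: 47468.69 / 3.6
Useful energy = 13185.75 kWh

13185.75


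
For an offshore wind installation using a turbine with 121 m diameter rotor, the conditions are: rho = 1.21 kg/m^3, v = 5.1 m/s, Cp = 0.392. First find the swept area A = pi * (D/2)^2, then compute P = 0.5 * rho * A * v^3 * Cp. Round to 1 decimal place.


Step 1 -- Compute swept area:
  A = pi * (D/2)^2 = pi * (121/2)^2 = 11499.01 m^2
Step 2 -- Apply wind power equation:
  P = 0.5 * rho * A * v^3 * Cp
  v^3 = 5.1^3 = 132.651
  P = 0.5 * 1.21 * 11499.01 * 132.651 * 0.392
  P = 361753.4 W

361753.4


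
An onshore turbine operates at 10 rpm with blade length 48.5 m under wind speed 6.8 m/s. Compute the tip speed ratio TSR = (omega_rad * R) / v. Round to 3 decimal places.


Convert rotational speed to rad/s:
  omega = 10 * 2 * pi / 60 = 1.0472 rad/s
Compute tip speed:
  v_tip = omega * R = 1.0472 * 48.5 = 50.789 m/s
Tip speed ratio:
  TSR = v_tip / v_wind = 50.789 / 6.8 = 7.469

7.469


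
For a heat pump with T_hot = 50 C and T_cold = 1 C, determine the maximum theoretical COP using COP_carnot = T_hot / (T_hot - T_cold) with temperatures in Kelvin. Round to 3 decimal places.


Convert to Kelvin:
  T_hot = 50 + 273.15 = 323.15 K
  T_cold = 1 + 273.15 = 274.15 K
Apply Carnot COP formula:
  COP = T_hot_K / (T_hot_K - T_cold_K) = 323.15 / 49.0
  COP = 6.595

6.595


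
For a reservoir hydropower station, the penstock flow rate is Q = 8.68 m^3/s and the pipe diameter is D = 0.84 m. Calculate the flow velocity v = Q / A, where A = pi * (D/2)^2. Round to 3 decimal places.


Compute pipe cross-sectional area:
  A = pi * (D/2)^2 = pi * (0.84/2)^2 = 0.5542 m^2
Calculate velocity:
  v = Q / A = 8.68 / 0.5542
  v = 15.663 m/s

15.663


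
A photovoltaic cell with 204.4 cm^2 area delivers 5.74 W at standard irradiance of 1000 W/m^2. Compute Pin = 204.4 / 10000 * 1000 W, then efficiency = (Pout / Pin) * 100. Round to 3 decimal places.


First compute the input power:
  Pin = area_cm2 / 10000 * G = 204.4 / 10000 * 1000 = 20.44 W
Then compute efficiency:
  Efficiency = (Pout / Pin) * 100 = (5.74 / 20.44) * 100
  Efficiency = 28.082%

28.082


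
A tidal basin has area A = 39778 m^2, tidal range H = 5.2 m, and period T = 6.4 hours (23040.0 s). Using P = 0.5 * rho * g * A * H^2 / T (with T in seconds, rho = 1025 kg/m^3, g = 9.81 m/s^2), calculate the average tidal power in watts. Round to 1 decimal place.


Convert period to seconds: T = 6.4 * 3600 = 23040.0 s
H^2 = 5.2^2 = 27.04
P = 0.5 * rho * g * A * H^2 / T
P = 0.5 * 1025 * 9.81 * 39778 * 27.04 / 23040.0
P = 234709.2 W

234709.2


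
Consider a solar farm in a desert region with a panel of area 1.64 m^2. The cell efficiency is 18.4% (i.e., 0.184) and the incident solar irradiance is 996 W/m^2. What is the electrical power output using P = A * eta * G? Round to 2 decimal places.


Use the solar power formula P = A * eta * G.
Given: A = 1.64 m^2, eta = 0.184, G = 996 W/m^2
P = 1.64 * 0.184 * 996
P = 300.55 W

300.55


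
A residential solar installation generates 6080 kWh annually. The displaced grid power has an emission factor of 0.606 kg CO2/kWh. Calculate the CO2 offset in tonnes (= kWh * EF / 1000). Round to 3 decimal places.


CO2 offset in kg = generation * emission_factor
CO2 offset = 6080 * 0.606 = 3684.48 kg
Convert to tonnes:
  CO2 offset = 3684.48 / 1000 = 3.684 tonnes

3.684


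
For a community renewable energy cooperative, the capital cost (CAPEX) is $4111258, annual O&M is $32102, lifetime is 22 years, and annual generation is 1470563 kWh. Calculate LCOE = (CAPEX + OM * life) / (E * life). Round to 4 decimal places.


Total cost = CAPEX + OM * lifetime = 4111258 + 32102 * 22 = 4111258 + 706244 = 4817502
Total generation = annual * lifetime = 1470563 * 22 = 32352386 kWh
LCOE = 4817502 / 32352386
LCOE = 0.1489 $/kWh

0.1489


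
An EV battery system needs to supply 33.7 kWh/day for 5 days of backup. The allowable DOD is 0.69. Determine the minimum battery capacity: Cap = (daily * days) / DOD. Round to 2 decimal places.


Total energy needed = daily * days = 33.7 * 5 = 168.5 kWh
Account for depth of discharge:
  Cap = total_energy / DOD = 168.5 / 0.69
  Cap = 244.20 kWh

244.20


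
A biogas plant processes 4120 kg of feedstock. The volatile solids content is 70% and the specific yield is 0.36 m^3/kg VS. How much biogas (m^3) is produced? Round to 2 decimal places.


Compute volatile solids:
  VS = mass * VS_fraction = 4120 * 0.7 = 2884.0 kg
Calculate biogas volume:
  Biogas = VS * specific_yield = 2884.0 * 0.36
  Biogas = 1038.24 m^3

1038.24


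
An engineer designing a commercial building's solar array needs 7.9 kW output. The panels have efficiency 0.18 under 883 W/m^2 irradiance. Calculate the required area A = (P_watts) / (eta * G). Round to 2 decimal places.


Convert target power to watts: P = 7.9 * 1000 = 7900.0 W
Compute denominator: eta * G = 0.18 * 883 = 158.94
Required area A = P / (eta * G) = 7900.0 / 158.94
A = 49.70 m^2

49.70


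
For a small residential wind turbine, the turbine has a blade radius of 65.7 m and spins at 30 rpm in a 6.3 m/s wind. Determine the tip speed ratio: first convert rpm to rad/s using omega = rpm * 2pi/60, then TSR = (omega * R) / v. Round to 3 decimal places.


Convert rotational speed to rad/s:
  omega = 30 * 2 * pi / 60 = 3.1416 rad/s
Compute tip speed:
  v_tip = omega * R = 3.1416 * 65.7 = 206.403 m/s
Tip speed ratio:
  TSR = v_tip / v_wind = 206.403 / 6.3 = 32.762

32.762


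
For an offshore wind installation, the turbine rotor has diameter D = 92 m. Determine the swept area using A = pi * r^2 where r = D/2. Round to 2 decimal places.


Compute the rotor radius:
  r = D / 2 = 92 / 2 = 46.0 m
Calculate swept area:
  A = pi * r^2 = pi * 46.0^2
  A = 6647.61 m^2

6647.61


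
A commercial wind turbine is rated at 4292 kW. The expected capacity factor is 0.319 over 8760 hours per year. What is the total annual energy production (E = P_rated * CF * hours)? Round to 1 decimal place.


Annual energy = rated_kW * capacity_factor * hours_per_year
Given: P_rated = 4292 kW, CF = 0.319, hours = 8760
E = 4292 * 0.319 * 8760
E = 11993736.5 kWh

11993736.5


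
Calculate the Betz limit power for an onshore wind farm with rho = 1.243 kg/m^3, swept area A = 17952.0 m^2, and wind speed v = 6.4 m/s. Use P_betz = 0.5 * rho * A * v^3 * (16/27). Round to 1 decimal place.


The Betz coefficient Cp_max = 16/27 = 0.5926
v^3 = 6.4^3 = 262.144
P_betz = 0.5 * rho * A * v^3 * Cp_max
P_betz = 0.5 * 1.243 * 17952.0 * 262.144 * 0.5926
P_betz = 1733205.7 W

1733205.7


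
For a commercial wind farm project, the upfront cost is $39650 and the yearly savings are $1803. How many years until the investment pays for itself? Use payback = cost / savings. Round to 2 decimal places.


Simple payback period = initial cost / annual savings
Payback = 39650 / 1803
Payback = 21.99 years

21.99


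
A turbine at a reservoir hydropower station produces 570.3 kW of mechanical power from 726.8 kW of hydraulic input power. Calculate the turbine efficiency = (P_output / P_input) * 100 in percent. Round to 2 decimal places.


Turbine efficiency = (output power / input power) * 100
eta = (570.3 / 726.8) * 100
eta = 78.47%

78.47


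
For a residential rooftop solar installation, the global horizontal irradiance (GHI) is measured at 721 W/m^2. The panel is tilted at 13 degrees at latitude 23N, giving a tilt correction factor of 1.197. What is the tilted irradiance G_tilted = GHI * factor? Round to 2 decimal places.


Identify the given values:
  GHI = 721 W/m^2, tilt correction factor = 1.197
Apply the formula G_tilted = GHI * factor:
  G_tilted = 721 * 1.197
  G_tilted = 863.04 W/m^2

863.04


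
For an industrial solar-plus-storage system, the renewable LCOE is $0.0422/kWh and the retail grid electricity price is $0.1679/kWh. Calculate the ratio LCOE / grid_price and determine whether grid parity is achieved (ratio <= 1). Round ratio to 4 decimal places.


Compare LCOE to grid price:
  LCOE = $0.0422/kWh, Grid price = $0.1679/kWh
  Ratio = LCOE / grid_price = 0.0422 / 0.1679 = 0.2513
  Grid parity achieved (ratio <= 1)? yes

0.2513


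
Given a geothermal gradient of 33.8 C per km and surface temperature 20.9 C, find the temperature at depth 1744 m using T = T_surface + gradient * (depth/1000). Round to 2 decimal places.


Convert depth to km: 1744 / 1000 = 1.744 km
Temperature increase = gradient * depth_km = 33.8 * 1.744 = 58.95 C
Temperature at depth = T_surface + delta_T = 20.9 + 58.95
T = 79.85 C

79.85


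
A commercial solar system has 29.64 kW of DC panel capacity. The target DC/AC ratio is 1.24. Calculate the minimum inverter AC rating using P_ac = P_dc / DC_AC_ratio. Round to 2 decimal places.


The inverter AC capacity is determined by the DC/AC ratio.
Given: P_dc = 29.64 kW, DC/AC ratio = 1.24
P_ac = P_dc / ratio = 29.64 / 1.24
P_ac = 23.90 kW

23.90


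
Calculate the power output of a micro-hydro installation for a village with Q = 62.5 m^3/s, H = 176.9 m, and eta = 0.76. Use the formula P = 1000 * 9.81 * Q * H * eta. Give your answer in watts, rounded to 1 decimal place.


Apply the hydropower formula P = rho * g * Q * H * eta
rho * g = 1000 * 9.81 = 9810.0
P = 9810.0 * 62.5 * 176.9 * 0.76
P = 82430977.5 W

82430977.5


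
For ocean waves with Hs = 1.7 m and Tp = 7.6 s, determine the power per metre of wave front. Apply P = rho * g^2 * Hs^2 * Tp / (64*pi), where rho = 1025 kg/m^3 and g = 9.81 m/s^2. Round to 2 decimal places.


Apply wave power formula:
  g^2 = 9.81^2 = 96.2361
  Hs^2 = 1.7^2 = 2.89
  Numerator = rho * g^2 * Hs^2 * Tp = 1025 * 96.2361 * 2.89 * 7.6 = 2166572.94
  Denominator = 64 * pi = 201.0619
  P = 2166572.94 / 201.0619 = 10775.65 W/m

10775.65


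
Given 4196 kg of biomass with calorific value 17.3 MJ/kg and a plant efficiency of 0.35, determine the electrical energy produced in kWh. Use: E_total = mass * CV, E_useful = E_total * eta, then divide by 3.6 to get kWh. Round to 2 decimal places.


Total energy = mass * CV = 4196 * 17.3 = 72590.8 MJ
Useful energy = total * eta = 72590.8 * 0.35 = 25406.78 MJ
Convert to kWh: 25406.78 / 3.6
Useful energy = 7057.44 kWh

7057.44


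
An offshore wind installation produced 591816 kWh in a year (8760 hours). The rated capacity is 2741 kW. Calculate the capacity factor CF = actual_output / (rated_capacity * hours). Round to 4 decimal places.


Capacity factor = actual output / maximum possible output
Maximum possible = rated * hours = 2741 * 8760 = 24011160 kWh
CF = 591816 / 24011160
CF = 0.0246

0.0246


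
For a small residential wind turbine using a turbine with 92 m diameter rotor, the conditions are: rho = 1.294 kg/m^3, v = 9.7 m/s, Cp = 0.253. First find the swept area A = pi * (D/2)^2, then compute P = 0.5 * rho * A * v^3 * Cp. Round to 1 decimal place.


Step 1 -- Compute swept area:
  A = pi * (D/2)^2 = pi * (92/2)^2 = 6647.61 m^2
Step 2 -- Apply wind power equation:
  P = 0.5 * rho * A * v^3 * Cp
  v^3 = 9.7^3 = 912.673
  P = 0.5 * 1.294 * 6647.61 * 912.673 * 0.253
  P = 993128.7 W

993128.7


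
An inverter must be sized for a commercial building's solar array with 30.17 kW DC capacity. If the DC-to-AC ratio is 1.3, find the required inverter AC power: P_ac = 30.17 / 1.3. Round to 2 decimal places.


The inverter AC capacity is determined by the DC/AC ratio.
Given: P_dc = 30.17 kW, DC/AC ratio = 1.3
P_ac = P_dc / ratio = 30.17 / 1.3
P_ac = 23.21 kW

23.21


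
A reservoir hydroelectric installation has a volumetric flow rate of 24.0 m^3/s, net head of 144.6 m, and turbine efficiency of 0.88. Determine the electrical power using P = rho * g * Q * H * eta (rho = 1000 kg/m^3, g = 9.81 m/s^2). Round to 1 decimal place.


Apply the hydropower formula P = rho * g * Q * H * eta
rho * g = 1000 * 9.81 = 9810.0
P = 9810.0 * 24.0 * 144.6 * 0.88
P = 29959269.1 W

29959269.1


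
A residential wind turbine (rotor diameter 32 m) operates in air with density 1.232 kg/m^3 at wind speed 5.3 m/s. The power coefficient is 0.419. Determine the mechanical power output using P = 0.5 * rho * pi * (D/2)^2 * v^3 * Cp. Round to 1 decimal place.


Step 1 -- Compute swept area:
  A = pi * (D/2)^2 = pi * (32/2)^2 = 804.25 m^2
Step 2 -- Apply wind power equation:
  P = 0.5 * rho * A * v^3 * Cp
  v^3 = 5.3^3 = 148.877
  P = 0.5 * 1.232 * 804.25 * 148.877 * 0.419
  P = 30903.8 W

30903.8


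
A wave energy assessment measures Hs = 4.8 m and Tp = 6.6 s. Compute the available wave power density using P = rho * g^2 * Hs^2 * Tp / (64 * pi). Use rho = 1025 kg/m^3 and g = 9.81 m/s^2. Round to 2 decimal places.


Apply wave power formula:
  g^2 = 9.81^2 = 96.2361
  Hs^2 = 4.8^2 = 23.04
  Numerator = rho * g^2 * Hs^2 * Tp = 1025 * 96.2361 * 23.04 * 6.6 = 14999897.47
  Denominator = 64 * pi = 201.0619
  P = 14999897.47 / 201.0619 = 74603.37 W/m

74603.37


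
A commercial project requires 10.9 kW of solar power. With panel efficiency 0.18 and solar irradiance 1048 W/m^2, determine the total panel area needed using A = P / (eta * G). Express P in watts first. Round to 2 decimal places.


Convert target power to watts: P = 10.9 * 1000 = 10900.0 W
Compute denominator: eta * G = 0.18 * 1048 = 188.64
Required area A = P / (eta * G) = 10900.0 / 188.64
A = 57.78 m^2

57.78


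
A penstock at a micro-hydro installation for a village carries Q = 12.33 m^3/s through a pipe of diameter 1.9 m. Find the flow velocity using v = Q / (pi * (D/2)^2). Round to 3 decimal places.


Compute pipe cross-sectional area:
  A = pi * (D/2)^2 = pi * (1.9/2)^2 = 2.8353 m^2
Calculate velocity:
  v = Q / A = 12.33 / 2.8353
  v = 4.349 m/s

4.349


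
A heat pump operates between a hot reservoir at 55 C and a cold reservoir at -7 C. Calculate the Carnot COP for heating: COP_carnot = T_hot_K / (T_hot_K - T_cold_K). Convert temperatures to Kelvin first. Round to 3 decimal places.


Convert to Kelvin:
  T_hot = 55 + 273.15 = 328.15 K
  T_cold = -7 + 273.15 = 266.15 K
Apply Carnot COP formula:
  COP = T_hot_K / (T_hot_K - T_cold_K) = 328.15 / 62.0
  COP = 5.293

5.293


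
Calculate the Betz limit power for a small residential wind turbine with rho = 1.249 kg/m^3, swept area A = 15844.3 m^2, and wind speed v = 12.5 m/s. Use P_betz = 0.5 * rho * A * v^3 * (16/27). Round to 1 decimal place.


The Betz coefficient Cp_max = 16/27 = 0.5926
v^3 = 12.5^3 = 1953.125
P_betz = 0.5 * rho * A * v^3 * Cp_max
P_betz = 0.5 * 1.249 * 15844.3 * 1953.125 * 0.5926
P_betz = 11452274.7 W

11452274.7


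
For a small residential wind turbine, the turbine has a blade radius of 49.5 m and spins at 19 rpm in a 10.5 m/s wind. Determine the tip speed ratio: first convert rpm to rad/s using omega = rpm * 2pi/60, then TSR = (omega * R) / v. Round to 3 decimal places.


Convert rotational speed to rad/s:
  omega = 19 * 2 * pi / 60 = 1.9897 rad/s
Compute tip speed:
  v_tip = omega * R = 1.9897 * 49.5 = 98.489 m/s
Tip speed ratio:
  TSR = v_tip / v_wind = 98.489 / 10.5 = 9.380

9.380


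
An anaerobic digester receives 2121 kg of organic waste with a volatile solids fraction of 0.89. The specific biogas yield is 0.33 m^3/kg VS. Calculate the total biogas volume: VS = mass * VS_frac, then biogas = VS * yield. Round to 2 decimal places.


Compute volatile solids:
  VS = mass * VS_fraction = 2121 * 0.89 = 1887.69 kg
Calculate biogas volume:
  Biogas = VS * specific_yield = 1887.69 * 0.33
  Biogas = 622.94 m^3

622.94


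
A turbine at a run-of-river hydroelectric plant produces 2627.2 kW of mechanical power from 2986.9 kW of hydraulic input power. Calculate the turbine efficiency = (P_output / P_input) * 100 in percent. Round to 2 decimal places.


Turbine efficiency = (output power / input power) * 100
eta = (2627.2 / 2986.9) * 100
eta = 87.96%

87.96


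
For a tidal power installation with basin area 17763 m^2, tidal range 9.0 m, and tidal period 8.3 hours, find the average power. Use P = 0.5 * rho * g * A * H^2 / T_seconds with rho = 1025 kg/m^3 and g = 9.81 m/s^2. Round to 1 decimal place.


Convert period to seconds: T = 8.3 * 3600 = 29880.0 s
H^2 = 9.0^2 = 81.0
P = 0.5 * rho * g * A * H^2 / T
P = 0.5 * 1025 * 9.81 * 17763 * 81.0 / 29880.0
P = 242093.8 W

242093.8


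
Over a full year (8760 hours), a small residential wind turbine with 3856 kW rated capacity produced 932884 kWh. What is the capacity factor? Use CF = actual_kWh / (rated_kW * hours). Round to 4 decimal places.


Capacity factor = actual output / maximum possible output
Maximum possible = rated * hours = 3856 * 8760 = 33778560 kWh
CF = 932884 / 33778560
CF = 0.0276

0.0276


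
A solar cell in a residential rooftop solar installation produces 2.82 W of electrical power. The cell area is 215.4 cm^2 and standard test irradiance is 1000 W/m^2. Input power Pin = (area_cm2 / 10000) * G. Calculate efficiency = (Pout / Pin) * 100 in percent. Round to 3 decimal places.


First compute the input power:
  Pin = area_cm2 / 10000 * G = 215.4 / 10000 * 1000 = 21.54 W
Then compute efficiency:
  Efficiency = (Pout / Pin) * 100 = (2.82 / 21.54) * 100
  Efficiency = 13.092%

13.092


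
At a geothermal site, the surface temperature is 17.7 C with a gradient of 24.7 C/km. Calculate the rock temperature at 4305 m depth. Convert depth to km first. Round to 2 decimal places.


Convert depth to km: 4305 / 1000 = 4.305 km
Temperature increase = gradient * depth_km = 24.7 * 4.305 = 106.33 C
Temperature at depth = T_surface + delta_T = 17.7 + 106.33
T = 124.03 C

124.03


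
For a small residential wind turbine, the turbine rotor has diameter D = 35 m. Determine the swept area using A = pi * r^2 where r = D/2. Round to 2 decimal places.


Compute the rotor radius:
  r = D / 2 = 35 / 2 = 17.5 m
Calculate swept area:
  A = pi * r^2 = pi * 17.5^2
  A = 962.11 m^2

962.11


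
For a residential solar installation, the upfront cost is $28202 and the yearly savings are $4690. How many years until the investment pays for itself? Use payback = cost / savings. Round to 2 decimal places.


Simple payback period = initial cost / annual savings
Payback = 28202 / 4690
Payback = 6.01 years

6.01


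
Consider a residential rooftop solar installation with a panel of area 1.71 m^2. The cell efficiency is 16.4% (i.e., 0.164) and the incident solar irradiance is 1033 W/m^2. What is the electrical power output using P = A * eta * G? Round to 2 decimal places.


Use the solar power formula P = A * eta * G.
Given: A = 1.71 m^2, eta = 0.164, G = 1033 W/m^2
P = 1.71 * 0.164 * 1033
P = 289.69 W

289.69


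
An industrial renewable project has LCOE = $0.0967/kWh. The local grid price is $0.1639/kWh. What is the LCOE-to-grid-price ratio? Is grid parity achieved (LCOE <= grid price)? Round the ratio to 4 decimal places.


Compare LCOE to grid price:
  LCOE = $0.0967/kWh, Grid price = $0.1639/kWh
  Ratio = LCOE / grid_price = 0.0967 / 0.1639 = 0.5900
  Grid parity achieved (ratio <= 1)? yes

0.5900


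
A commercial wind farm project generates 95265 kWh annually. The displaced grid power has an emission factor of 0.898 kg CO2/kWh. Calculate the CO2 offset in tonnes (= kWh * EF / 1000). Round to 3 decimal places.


CO2 offset in kg = generation * emission_factor
CO2 offset = 95265 * 0.898 = 85547.97 kg
Convert to tonnes:
  CO2 offset = 85547.97 / 1000 = 85.548 tonnes

85.548


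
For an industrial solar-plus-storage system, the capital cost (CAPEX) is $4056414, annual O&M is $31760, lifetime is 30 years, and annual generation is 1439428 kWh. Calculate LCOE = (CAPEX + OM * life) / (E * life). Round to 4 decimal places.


Total cost = CAPEX + OM * lifetime = 4056414 + 31760 * 30 = 4056414 + 952800 = 5009214
Total generation = annual * lifetime = 1439428 * 30 = 43182840 kWh
LCOE = 5009214 / 43182840
LCOE = 0.1160 $/kWh

0.1160


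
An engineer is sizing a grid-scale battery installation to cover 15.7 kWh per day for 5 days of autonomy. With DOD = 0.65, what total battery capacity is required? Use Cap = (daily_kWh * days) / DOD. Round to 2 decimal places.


Total energy needed = daily * days = 15.7 * 5 = 78.5 kWh
Account for depth of discharge:
  Cap = total_energy / DOD = 78.5 / 0.65
  Cap = 120.77 kWh

120.77


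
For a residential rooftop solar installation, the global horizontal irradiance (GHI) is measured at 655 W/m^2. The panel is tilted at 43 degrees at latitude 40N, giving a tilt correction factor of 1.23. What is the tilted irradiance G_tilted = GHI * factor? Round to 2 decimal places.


Identify the given values:
  GHI = 655 W/m^2, tilt correction factor = 1.23
Apply the formula G_tilted = GHI * factor:
  G_tilted = 655 * 1.23
  G_tilted = 805.65 W/m^2

805.65


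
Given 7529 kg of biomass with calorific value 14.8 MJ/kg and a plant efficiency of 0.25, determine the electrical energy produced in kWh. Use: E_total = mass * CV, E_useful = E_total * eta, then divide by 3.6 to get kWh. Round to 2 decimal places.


Total energy = mass * CV = 7529 * 14.8 = 111429.2 MJ
Useful energy = total * eta = 111429.2 * 0.25 = 27857.3 MJ
Convert to kWh: 27857.3 / 3.6
Useful energy = 7738.14 kWh

7738.14


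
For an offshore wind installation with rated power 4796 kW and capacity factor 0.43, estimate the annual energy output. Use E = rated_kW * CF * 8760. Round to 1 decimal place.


Annual energy = rated_kW * capacity_factor * hours_per_year
Given: P_rated = 4796 kW, CF = 0.43, hours = 8760
E = 4796 * 0.43 * 8760
E = 18065572.8 kWh

18065572.8


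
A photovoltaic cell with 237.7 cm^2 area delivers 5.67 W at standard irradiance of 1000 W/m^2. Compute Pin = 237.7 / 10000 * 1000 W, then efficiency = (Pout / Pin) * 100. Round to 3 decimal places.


First compute the input power:
  Pin = area_cm2 / 10000 * G = 237.7 / 10000 * 1000 = 23.77 W
Then compute efficiency:
  Efficiency = (Pout / Pin) * 100 = (5.67 / 23.77) * 100
  Efficiency = 23.854%

23.854


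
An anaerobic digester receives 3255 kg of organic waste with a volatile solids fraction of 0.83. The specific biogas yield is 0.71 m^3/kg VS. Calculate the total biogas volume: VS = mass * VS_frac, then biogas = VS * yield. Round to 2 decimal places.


Compute volatile solids:
  VS = mass * VS_fraction = 3255 * 0.83 = 2701.65 kg
Calculate biogas volume:
  Biogas = VS * specific_yield = 2701.65 * 0.71
  Biogas = 1918.17 m^3

1918.17


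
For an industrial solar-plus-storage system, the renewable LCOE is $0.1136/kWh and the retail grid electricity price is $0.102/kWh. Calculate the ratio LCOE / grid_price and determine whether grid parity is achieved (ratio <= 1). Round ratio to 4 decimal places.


Compare LCOE to grid price:
  LCOE = $0.1136/kWh, Grid price = $0.102/kWh
  Ratio = LCOE / grid_price = 0.1136 / 0.102 = 1.1137
  Grid parity achieved (ratio <= 1)? no

1.1137


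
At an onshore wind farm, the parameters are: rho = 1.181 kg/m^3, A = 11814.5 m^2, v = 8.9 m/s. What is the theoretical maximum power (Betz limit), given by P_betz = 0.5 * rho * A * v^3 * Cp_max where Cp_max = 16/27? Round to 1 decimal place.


The Betz coefficient Cp_max = 16/27 = 0.5926
v^3 = 8.9^3 = 704.969
P_betz = 0.5 * rho * A * v^3 * Cp_max
P_betz = 0.5 * 1.181 * 11814.5 * 704.969 * 0.5926
P_betz = 2914482.7 W

2914482.7


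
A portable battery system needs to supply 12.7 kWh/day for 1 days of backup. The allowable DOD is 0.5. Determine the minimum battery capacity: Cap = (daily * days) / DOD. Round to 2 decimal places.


Total energy needed = daily * days = 12.7 * 1 = 12.7 kWh
Account for depth of discharge:
  Cap = total_energy / DOD = 12.7 / 0.5
  Cap = 25.40 kWh

25.40


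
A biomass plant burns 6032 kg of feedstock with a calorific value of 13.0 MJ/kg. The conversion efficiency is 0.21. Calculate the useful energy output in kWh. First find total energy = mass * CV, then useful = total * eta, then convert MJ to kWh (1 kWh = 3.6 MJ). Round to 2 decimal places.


Total energy = mass * CV = 6032 * 13.0 = 78416.0 MJ
Useful energy = total * eta = 78416.0 * 0.21 = 16467.36 MJ
Convert to kWh: 16467.36 / 3.6
Useful energy = 4574.27 kWh

4574.27


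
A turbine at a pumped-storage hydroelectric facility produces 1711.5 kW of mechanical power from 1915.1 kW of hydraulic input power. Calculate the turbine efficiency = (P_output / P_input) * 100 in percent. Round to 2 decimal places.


Turbine efficiency = (output power / input power) * 100
eta = (1711.5 / 1915.1) * 100
eta = 89.37%

89.37


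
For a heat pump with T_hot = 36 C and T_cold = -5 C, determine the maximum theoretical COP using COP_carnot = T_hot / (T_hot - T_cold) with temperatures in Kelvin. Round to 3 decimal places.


Convert to Kelvin:
  T_hot = 36 + 273.15 = 309.15 K
  T_cold = -5 + 273.15 = 268.15 K
Apply Carnot COP formula:
  COP = T_hot_K / (T_hot_K - T_cold_K) = 309.15 / 41.0
  COP = 7.540

7.540


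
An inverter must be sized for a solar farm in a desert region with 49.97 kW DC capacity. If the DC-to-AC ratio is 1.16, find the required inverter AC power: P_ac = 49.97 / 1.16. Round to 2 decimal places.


The inverter AC capacity is determined by the DC/AC ratio.
Given: P_dc = 49.97 kW, DC/AC ratio = 1.16
P_ac = P_dc / ratio = 49.97 / 1.16
P_ac = 43.08 kW

43.08


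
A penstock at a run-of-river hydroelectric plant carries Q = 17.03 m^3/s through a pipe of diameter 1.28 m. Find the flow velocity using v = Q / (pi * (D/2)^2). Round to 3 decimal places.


Compute pipe cross-sectional area:
  A = pi * (D/2)^2 = pi * (1.28/2)^2 = 1.2868 m^2
Calculate velocity:
  v = Q / A = 17.03 / 1.2868
  v = 13.234 m/s

13.234


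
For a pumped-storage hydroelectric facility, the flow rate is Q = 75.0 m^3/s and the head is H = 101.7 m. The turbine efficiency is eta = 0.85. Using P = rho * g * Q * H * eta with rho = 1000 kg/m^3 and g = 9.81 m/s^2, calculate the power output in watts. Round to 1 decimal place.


Apply the hydropower formula P = rho * g * Q * H * eta
rho * g = 1000 * 9.81 = 9810.0
P = 9810.0 * 75.0 * 101.7 * 0.85
P = 63601908.8 W

63601908.8


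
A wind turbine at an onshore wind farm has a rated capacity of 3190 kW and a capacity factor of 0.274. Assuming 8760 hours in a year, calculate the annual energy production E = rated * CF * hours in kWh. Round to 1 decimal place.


Annual energy = rated_kW * capacity_factor * hours_per_year
Given: P_rated = 3190 kW, CF = 0.274, hours = 8760
E = 3190 * 0.274 * 8760
E = 7656765.6 kWh

7656765.6


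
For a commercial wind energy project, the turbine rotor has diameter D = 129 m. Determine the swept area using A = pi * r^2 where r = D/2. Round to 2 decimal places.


Compute the rotor radius:
  r = D / 2 = 129 / 2 = 64.5 m
Calculate swept area:
  A = pi * r^2 = pi * 64.5^2
  A = 13069.81 m^2

13069.81


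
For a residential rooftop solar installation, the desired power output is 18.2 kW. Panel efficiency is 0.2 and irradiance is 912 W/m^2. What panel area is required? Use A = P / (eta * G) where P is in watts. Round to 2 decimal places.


Convert target power to watts: P = 18.2 * 1000 = 18200.0 W
Compute denominator: eta * G = 0.2 * 912 = 182.4
Required area A = P / (eta * G) = 18200.0 / 182.4
A = 99.78 m^2

99.78


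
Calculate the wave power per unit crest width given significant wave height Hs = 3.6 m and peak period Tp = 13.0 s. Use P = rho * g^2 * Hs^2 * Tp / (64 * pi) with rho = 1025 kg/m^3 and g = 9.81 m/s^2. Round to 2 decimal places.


Apply wave power formula:
  g^2 = 9.81^2 = 96.2361
  Hs^2 = 3.6^2 = 12.96
  Numerator = rho * g^2 * Hs^2 * Tp = 1025 * 96.2361 * 12.96 * 13.0 = 16619204.58
  Denominator = 64 * pi = 201.0619
  P = 16619204.58 / 201.0619 = 82657.14 W/m

82657.14


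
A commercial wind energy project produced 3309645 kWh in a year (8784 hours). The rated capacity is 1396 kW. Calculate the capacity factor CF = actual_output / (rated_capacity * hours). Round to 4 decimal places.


Capacity factor = actual output / maximum possible output
Maximum possible = rated * hours = 1396 * 8784 = 12262464 kWh
CF = 3309645 / 12262464
CF = 0.2699

0.2699


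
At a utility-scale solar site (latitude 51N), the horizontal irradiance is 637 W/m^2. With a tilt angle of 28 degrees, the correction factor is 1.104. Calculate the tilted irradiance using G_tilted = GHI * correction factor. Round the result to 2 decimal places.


Identify the given values:
  GHI = 637 W/m^2, tilt correction factor = 1.104
Apply the formula G_tilted = GHI * factor:
  G_tilted = 637 * 1.104
  G_tilted = 703.25 W/m^2

703.25


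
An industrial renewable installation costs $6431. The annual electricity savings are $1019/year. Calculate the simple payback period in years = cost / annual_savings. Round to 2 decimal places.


Simple payback period = initial cost / annual savings
Payback = 6431 / 1019
Payback = 6.31 years

6.31


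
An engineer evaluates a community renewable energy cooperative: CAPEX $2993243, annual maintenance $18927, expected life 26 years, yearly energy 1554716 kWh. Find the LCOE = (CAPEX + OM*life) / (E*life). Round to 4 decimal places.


Total cost = CAPEX + OM * lifetime = 2993243 + 18927 * 26 = 2993243 + 492102 = 3485345
Total generation = annual * lifetime = 1554716 * 26 = 40422616 kWh
LCOE = 3485345 / 40422616
LCOE = 0.0862 $/kWh

0.0862


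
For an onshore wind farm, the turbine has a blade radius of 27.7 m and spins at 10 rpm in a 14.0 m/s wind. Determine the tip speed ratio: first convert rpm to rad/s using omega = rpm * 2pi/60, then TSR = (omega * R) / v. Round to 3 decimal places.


Convert rotational speed to rad/s:
  omega = 10 * 2 * pi / 60 = 1.0472 rad/s
Compute tip speed:
  v_tip = omega * R = 1.0472 * 27.7 = 29.007 m/s
Tip speed ratio:
  TSR = v_tip / v_wind = 29.007 / 14.0 = 2.072

2.072


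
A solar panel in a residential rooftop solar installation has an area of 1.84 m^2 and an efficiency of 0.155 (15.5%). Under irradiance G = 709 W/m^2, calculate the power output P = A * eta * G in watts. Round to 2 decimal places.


Use the solar power formula P = A * eta * G.
Given: A = 1.84 m^2, eta = 0.155, G = 709 W/m^2
P = 1.84 * 0.155 * 709
P = 202.21 W

202.21


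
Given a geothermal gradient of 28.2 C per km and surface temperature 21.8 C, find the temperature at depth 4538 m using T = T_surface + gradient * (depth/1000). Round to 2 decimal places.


Convert depth to km: 4538 / 1000 = 4.538 km
Temperature increase = gradient * depth_km = 28.2 * 4.538 = 127.97 C
Temperature at depth = T_surface + delta_T = 21.8 + 127.97
T = 149.77 C

149.77


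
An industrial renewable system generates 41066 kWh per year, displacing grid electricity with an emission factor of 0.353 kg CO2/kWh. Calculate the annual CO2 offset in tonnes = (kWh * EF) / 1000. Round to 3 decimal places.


CO2 offset in kg = generation * emission_factor
CO2 offset = 41066 * 0.353 = 14496.3 kg
Convert to tonnes:
  CO2 offset = 14496.3 / 1000 = 14.496 tonnes

14.496


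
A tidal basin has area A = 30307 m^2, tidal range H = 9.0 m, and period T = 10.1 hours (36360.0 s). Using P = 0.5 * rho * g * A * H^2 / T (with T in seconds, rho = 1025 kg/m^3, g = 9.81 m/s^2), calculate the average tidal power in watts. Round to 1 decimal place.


Convert period to seconds: T = 10.1 * 3600 = 36360.0 s
H^2 = 9.0^2 = 81.0
P = 0.5 * rho * g * A * H^2 / T
P = 0.5 * 1025 * 9.81 * 30307 * 81.0 / 36360.0
P = 339443.1 W

339443.1


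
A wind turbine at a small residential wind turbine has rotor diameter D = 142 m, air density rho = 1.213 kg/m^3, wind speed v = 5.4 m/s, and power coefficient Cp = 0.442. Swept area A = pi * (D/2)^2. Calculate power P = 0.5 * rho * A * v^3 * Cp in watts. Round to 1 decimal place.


Step 1 -- Compute swept area:
  A = pi * (D/2)^2 = pi * (142/2)^2 = 15836.77 m^2
Step 2 -- Apply wind power equation:
  P = 0.5 * rho * A * v^3 * Cp
  v^3 = 5.4^3 = 157.464
  P = 0.5 * 1.213 * 15836.77 * 157.464 * 0.442
  P = 668499.2 W

668499.2


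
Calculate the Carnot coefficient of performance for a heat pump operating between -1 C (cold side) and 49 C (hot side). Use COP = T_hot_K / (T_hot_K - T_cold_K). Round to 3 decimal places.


Convert to Kelvin:
  T_hot = 49 + 273.15 = 322.15 K
  T_cold = -1 + 273.15 = 272.15 K
Apply Carnot COP formula:
  COP = T_hot_K / (T_hot_K - T_cold_K) = 322.15 / 50.0
  COP = 6.443

6.443


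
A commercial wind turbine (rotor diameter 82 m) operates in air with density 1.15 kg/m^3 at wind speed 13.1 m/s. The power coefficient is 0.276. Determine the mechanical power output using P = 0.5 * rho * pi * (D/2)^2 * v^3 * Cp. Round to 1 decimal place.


Step 1 -- Compute swept area:
  A = pi * (D/2)^2 = pi * (82/2)^2 = 5281.02 m^2
Step 2 -- Apply wind power equation:
  P = 0.5 * rho * A * v^3 * Cp
  v^3 = 13.1^3 = 2248.091
  P = 0.5 * 1.15 * 5281.02 * 2248.091 * 0.276
  P = 1884119.3 W

1884119.3


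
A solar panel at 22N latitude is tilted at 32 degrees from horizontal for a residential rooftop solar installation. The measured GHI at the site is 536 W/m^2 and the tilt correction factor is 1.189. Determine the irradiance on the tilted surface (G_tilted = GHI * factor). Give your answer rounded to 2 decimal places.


Identify the given values:
  GHI = 536 W/m^2, tilt correction factor = 1.189
Apply the formula G_tilted = GHI * factor:
  G_tilted = 536 * 1.189
  G_tilted = 637.30 W/m^2

637.30


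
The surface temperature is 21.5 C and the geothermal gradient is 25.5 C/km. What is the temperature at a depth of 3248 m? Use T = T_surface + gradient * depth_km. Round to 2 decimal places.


Convert depth to km: 3248 / 1000 = 3.248 km
Temperature increase = gradient * depth_km = 25.5 * 3.248 = 82.82 C
Temperature at depth = T_surface + delta_T = 21.5 + 82.82
T = 104.32 C

104.32


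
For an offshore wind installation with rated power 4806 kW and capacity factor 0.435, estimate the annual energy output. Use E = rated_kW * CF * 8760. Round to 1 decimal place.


Annual energy = rated_kW * capacity_factor * hours_per_year
Given: P_rated = 4806 kW, CF = 0.435, hours = 8760
E = 4806 * 0.435 * 8760
E = 18313743.6 kWh

18313743.6


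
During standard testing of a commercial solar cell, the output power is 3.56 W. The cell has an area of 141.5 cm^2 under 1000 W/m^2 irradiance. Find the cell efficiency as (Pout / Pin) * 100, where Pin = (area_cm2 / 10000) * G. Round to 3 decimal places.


First compute the input power:
  Pin = area_cm2 / 10000 * G = 141.5 / 10000 * 1000 = 14.15 W
Then compute efficiency:
  Efficiency = (Pout / Pin) * 100 = (3.56 / 14.15) * 100
  Efficiency = 25.159%

25.159


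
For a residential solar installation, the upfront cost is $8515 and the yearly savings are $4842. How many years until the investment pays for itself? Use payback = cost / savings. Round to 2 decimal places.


Simple payback period = initial cost / annual savings
Payback = 8515 / 4842
Payback = 1.76 years

1.76


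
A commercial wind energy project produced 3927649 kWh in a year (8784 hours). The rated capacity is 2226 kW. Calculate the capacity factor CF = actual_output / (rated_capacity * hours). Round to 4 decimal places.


Capacity factor = actual output / maximum possible output
Maximum possible = rated * hours = 2226 * 8784 = 19553184 kWh
CF = 3927649 / 19553184
CF = 0.2009

0.2009


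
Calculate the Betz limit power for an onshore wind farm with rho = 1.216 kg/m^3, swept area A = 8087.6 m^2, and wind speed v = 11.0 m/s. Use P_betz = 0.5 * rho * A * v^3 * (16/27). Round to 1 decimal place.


The Betz coefficient Cp_max = 16/27 = 0.5926
v^3 = 11.0^3 = 1331.0
P_betz = 0.5 * rho * A * v^3 * Cp_max
P_betz = 0.5 * 1.216 * 8087.6 * 1331.0 * 0.5926
P_betz = 3878443.9 W

3878443.9


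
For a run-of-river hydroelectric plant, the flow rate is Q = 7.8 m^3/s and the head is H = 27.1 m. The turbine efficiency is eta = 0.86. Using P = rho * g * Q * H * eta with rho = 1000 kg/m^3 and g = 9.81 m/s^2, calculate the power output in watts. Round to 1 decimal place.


Apply the hydropower formula P = rho * g * Q * H * eta
rho * g = 1000 * 9.81 = 9810.0
P = 9810.0 * 7.8 * 27.1 * 0.86
P = 1783328.5 W

1783328.5


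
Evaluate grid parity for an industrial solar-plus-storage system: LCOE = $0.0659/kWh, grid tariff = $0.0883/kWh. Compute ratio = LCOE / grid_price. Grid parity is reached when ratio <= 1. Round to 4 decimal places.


Compare LCOE to grid price:
  LCOE = $0.0659/kWh, Grid price = $0.0883/kWh
  Ratio = LCOE / grid_price = 0.0659 / 0.0883 = 0.7463
  Grid parity achieved (ratio <= 1)? yes

0.7463


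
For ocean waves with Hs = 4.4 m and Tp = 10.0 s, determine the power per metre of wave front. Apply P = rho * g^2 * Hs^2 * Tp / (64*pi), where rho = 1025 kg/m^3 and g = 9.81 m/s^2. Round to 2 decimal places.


Apply wave power formula:
  g^2 = 9.81^2 = 96.2361
  Hs^2 = 4.4^2 = 19.36
  Numerator = rho * g^2 * Hs^2 * Tp = 1025 * 96.2361 * 19.36 * 10.0 = 19097091.68
  Denominator = 64 * pi = 201.0619
  P = 19097091.68 / 201.0619 = 94981.14 W/m

94981.14


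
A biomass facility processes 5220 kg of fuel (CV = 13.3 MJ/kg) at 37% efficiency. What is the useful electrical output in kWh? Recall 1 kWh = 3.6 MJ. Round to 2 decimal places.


Total energy = mass * CV = 5220 * 13.3 = 69426.0 MJ
Useful energy = total * eta = 69426.0 * 0.37 = 25687.62 MJ
Convert to kWh: 25687.62 / 3.6
Useful energy = 7135.45 kWh

7135.45


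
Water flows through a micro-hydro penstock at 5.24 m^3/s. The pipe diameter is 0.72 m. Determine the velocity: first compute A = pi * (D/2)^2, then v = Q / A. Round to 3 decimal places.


Compute pipe cross-sectional area:
  A = pi * (D/2)^2 = pi * (0.72/2)^2 = 0.4072 m^2
Calculate velocity:
  v = Q / A = 5.24 / 0.4072
  v = 12.870 m/s

12.870


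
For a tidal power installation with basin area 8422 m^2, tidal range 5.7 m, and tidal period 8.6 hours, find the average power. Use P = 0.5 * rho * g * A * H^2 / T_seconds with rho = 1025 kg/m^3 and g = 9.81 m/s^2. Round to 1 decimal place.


Convert period to seconds: T = 8.6 * 3600 = 30960.0 s
H^2 = 5.7^2 = 32.49
P = 0.5 * rho * g * A * H^2 / T
P = 0.5 * 1025 * 9.81 * 8422 * 32.49 / 30960.0
P = 44435.2 W

44435.2


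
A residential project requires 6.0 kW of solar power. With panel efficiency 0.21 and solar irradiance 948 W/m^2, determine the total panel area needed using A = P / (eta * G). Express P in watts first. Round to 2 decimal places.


Convert target power to watts: P = 6.0 * 1000 = 6000.0 W
Compute denominator: eta * G = 0.21 * 948 = 199.08
Required area A = P / (eta * G) = 6000.0 / 199.08
A = 30.14 m^2

30.14


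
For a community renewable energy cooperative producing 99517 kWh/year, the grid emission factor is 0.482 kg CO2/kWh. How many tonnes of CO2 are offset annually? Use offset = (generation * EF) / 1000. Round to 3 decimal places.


CO2 offset in kg = generation * emission_factor
CO2 offset = 99517 * 0.482 = 47967.19 kg
Convert to tonnes:
  CO2 offset = 47967.19 / 1000 = 47.967 tonnes

47.967


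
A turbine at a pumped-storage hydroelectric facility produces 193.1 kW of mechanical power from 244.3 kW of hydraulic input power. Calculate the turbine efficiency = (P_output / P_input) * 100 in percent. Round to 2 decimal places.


Turbine efficiency = (output power / input power) * 100
eta = (193.1 / 244.3) * 100
eta = 79.04%

79.04


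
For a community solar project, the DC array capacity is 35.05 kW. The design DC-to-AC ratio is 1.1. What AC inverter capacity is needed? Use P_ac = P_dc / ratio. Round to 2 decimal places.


The inverter AC capacity is determined by the DC/AC ratio.
Given: P_dc = 35.05 kW, DC/AC ratio = 1.1
P_ac = P_dc / ratio = 35.05 / 1.1
P_ac = 31.86 kW

31.86
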